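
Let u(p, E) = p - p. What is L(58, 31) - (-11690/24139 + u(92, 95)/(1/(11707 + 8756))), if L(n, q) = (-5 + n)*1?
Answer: 1291057/24139 ≈ 53.484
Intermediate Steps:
u(p, E) = 0
L(n, q) = -5 + n
L(58, 31) - (-11690/24139 + u(92, 95)/(1/(11707 + 8756))) = (-5 + 58) - (-11690/24139 + 0/(1/(11707 + 8756))) = 53 - (-11690*1/24139 + 0/(1/20463)) = 53 - (-11690/24139 + 0/(1/20463)) = 53 - (-11690/24139 + 0*20463) = 53 - (-11690/24139 + 0) = 53 - 1*(-11690/24139) = 53 + 11690/24139 = 1291057/24139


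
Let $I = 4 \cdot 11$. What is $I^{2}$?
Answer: $1936$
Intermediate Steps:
$I = 44$
$I^{2} = 44^{2} = 1936$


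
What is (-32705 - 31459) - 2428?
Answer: -66592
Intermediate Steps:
(-32705 - 31459) - 2428 = -64164 - 2428 = -66592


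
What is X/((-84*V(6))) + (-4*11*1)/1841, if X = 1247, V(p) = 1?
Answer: -46927/3156 ≈ -14.869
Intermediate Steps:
X/((-84*V(6))) + (-4*11*1)/1841 = 1247/((-84*1)) + (-4*11*1)/1841 = 1247/(-84) - 44*1*(1/1841) = 1247*(-1/84) - 44*1/1841 = -1247/84 - 44/1841 = -46927/3156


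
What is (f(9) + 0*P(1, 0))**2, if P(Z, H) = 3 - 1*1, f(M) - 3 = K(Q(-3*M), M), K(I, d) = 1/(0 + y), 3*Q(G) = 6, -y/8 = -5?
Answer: 14641/1600 ≈ 9.1506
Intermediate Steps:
y = 40 (y = -8*(-5) = 40)
Q(G) = 2 (Q(G) = (1/3)*6 = 2)
K(I, d) = 1/40 (K(I, d) = 1/(0 + 40) = 1/40)
f(M) = 121/40 (f(M) = 3 + 1/40 = 121/40)
P(Z, H) = 2 (P(Z, H) = 3 - 1 = 2)
(f(9) + 0*P(1, 0))**2 = (121/40 + 0*2)**2 = (121/40 + 0)**2 = (121/40)**2 = 14641/1600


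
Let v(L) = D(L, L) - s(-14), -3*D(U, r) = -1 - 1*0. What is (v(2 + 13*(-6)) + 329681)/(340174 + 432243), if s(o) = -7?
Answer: 989065/2317251 ≈ 0.42683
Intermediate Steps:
D(U, r) = ⅓ (D(U, r) = -(-1 - 1*0)/3 = -(-1 + 0)/3 = -⅓*(-1) = ⅓)
v(L) = 22/3 (v(L) = ⅓ - 1*(-7) = ⅓ + 7 = 22/3)
(v(2 + 13*(-6)) + 329681)/(340174 + 432243) = (22/3 + 329681)/(340174 + 432243) = (989065/3)/772417 = (989065/3)*(1/772417) = 989065/2317251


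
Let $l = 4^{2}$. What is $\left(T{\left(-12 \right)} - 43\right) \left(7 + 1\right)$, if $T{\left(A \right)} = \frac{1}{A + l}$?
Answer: $-342$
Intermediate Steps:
$l = 16$
$T{\left(A \right)} = \frac{1}{16 + A}$ ($T{\left(A \right)} = \frac{1}{A + 16} = \frac{1}{16 + A}$)
$\left(T{\left(-12 \right)} - 43\right) \left(7 + 1\right) = \left(\frac{1}{16 - 12} - 43\right) \left(7 + 1\right) = \left(\frac{1}{4} - 43\right) 8 = \left(- \frac{171}{4}\right) 8 = -342$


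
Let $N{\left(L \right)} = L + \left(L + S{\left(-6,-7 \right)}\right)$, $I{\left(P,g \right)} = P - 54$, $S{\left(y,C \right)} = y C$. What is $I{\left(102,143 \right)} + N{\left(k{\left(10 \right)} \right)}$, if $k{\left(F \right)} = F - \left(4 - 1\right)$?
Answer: $104$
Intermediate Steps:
$S{\left(y,C \right)} = C y$
$k{\left(F \right)} = -3 + F$ ($k{\left(F \right)} = F - 3 = -3 + F$)
$I{\left(P,g \right)} = -54 + P$
$N{\left(L \right)} = 42 + 2 L$ ($N{\left(L \right)} = L + \left(L - -42\right) = L + \left(L + 42\right) = L + \left(42 + L\right) = 42 + 2 L$)
$I{\left(102,143 \right)} + N{\left(k{\left(10 \right)} \right)} = \left(-54 + 102\right) + \left(42 + 2 \left(-3 + 10\right)\right) = 48 + \left(42 + 2 \cdot 7\right) = 48 + \left(42 + 14\right) = 48 + 56 = 104$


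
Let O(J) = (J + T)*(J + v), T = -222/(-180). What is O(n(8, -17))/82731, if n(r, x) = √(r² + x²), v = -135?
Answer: 373/165462 - 4013*√353/2481930 ≈ -0.028124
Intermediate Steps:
T = 37/30 (T = -222*(-1/180) = 37/30 ≈ 1.2333)
O(J) = (-135 + J)*(37/30 + J) (O(J) = (J + 37/30)*(J - 135) = (37/30 + J)*(-135 + J) = (-135 + J)*(37/30 + J))
O(n(8, -17))/82731 = (-333/2 + (√(8² + (-17)²))² - 4013*√(8² + (-17)²)/30)/82731 = (-333/2 + (√(64 + 289))² - 4013*√(64 + 289)/30)*(1/82731) = (-333/2 + (√353)² - 4013*√353/30)*(1/82731) = (-333/2 + 353 - 4013*√353/30)*(1/82731) = (373/2 - 4013*√353/30)*(1/82731) = 373/165462 - 4013*√353/2481930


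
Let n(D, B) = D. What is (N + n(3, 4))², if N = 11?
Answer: 196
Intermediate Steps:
(N + n(3, 4))² = (11 + 3)² = 14² = 196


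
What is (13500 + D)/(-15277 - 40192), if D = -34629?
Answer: 21129/55469 ≈ 0.38092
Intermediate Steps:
(13500 + D)/(-15277 - 40192) = (13500 - 34629)/(-15277 - 40192) = -21129/(-55469) = -21129*(-1/55469) = 21129/55469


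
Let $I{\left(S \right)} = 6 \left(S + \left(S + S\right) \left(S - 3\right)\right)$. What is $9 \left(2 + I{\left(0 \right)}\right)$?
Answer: $18$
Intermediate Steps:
$I{\left(S \right)} = 6 S + 12 S \left(-3 + S\right)$ ($I{\left(S \right)} = 6 \left(S + 2 S \left(-3 + S\right)\right) = 6 S + 12 S \left(-3 + S\right)$)
$9 \left(2 + I{\left(0 \right)}\right) = 9 \left(2 + 6 \cdot 0 \left(-5 + 2 \cdot 0\right)\right) = 9 \left(2 + 6 \cdot 0 \left(-5 + 0\right)\right) = 9 \left(2 + 6 \cdot 0 \left(-5\right)\right) = 9 \left(2 + 0\right) = 9 \cdot 2 = 18$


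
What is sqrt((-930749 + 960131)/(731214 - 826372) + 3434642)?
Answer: sqrt(158677729333217)/6797 ≈ 1853.3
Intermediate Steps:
sqrt((-930749 + 960131)/(731214 - 826372) + 3434642) = sqrt(29382/(-95158) + 3434642) = sqrt(29382*(-1/95158) + 3434642) = sqrt(-14691/47579 + 3434642) = sqrt(163416817027/47579) = sqrt(158677729333217)/6797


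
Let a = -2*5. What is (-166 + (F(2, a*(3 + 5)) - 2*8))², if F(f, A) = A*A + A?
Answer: 37675044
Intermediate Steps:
a = -10
F(f, A) = A + A² (F(f, A) = A² + A = A + A²)
(-166 + (F(2, a*(3 + 5)) - 2*8))² = (-166 + ((-10*(3 + 5))*(1 - 10*(3 + 5)) - 2*8))² = (-166 + ((-10*8)*(1 - 10*8) - 16))² = (-166 + (-80*(1 - 80) - 16))² = (-166 + (-80*(-79) - 16))² = (-166 + (6320 - 16))² = (-166 + 6304)² = 6138² = 37675044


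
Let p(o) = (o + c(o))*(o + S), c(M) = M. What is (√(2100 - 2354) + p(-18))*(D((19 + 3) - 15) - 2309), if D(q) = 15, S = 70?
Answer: 4294368 - 2294*I*√254 ≈ 4.2944e+6 - 36560.0*I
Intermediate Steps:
p(o) = 2*o*(70 + o) (p(o) = (o + o)*(o + 70) = (2*o)*(70 + o) = 2*o*(70 + o))
(√(2100 - 2354) + p(-18))*(D((19 + 3) - 15) - 2309) = (√(2100 - 2354) + 2*(-18)*(70 - 18))*(15 - 2309) = (√(-254) + 2*(-18)*52)*(-2294) = (I*√254 - 1872)*(-2294) = (-1872 + I*√254)*(-2294) = 4294368 - 2294*I*√254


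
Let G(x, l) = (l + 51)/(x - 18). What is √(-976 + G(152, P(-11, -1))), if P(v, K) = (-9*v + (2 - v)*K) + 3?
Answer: 3*I*√486286/67 ≈ 31.224*I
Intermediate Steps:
P(v, K) = 3 - 9*v + K*(2 - v) (P(v, K) = (-9*v + K*(2 - v)) + 3 = 3 - 9*v + K*(2 - v))
G(x, l) = (51 + l)/(-18 + x)
√(-976 + G(152, P(-11, -1))) = √(-976 + (51 + (3 - 9*(-11) + 2*(-1) - 1*(-1)*(-11)))/(-18 + 152)) = √(-976 + (51 + (3 + 99 - 2 - 11))/134) = √(-976 + (51 + 89)/134) = √(-976 + (1/134)*140) = √(-976 + 70/67) = √(-65322/67) = 3*I*√486286/67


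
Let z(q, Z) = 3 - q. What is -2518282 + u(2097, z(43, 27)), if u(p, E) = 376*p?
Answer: -1729810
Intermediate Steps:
-2518282 + u(2097, z(43, 27)) = -2518282 + 376*2097 = -2518282 + 788472 = -1729810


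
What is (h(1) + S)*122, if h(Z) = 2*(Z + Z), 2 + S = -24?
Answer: -2684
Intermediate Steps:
S = -26 (S = -2 - 24 = -26)
h(Z) = 4*Z (h(Z) = 2*(2*Z) = 4*Z)
(h(1) + S)*122 = (4*1 - 26)*122 = (4 - 26)*122 = -22*122 = -2684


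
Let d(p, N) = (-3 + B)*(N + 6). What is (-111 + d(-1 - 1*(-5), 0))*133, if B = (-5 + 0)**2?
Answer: 2793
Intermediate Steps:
B = 25 (B = (-5)**2 = 25)
d(p, N) = 132 + 22*N (d(p, N) = (-3 + 25)*(N + 6) = 22*(6 + N) = 132 + 22*N)
(-111 + d(-1 - 1*(-5), 0))*133 = (-111 + (132 + 22*0))*133 = (-111 + (132 + 0))*133 = (-111 + 132)*133 = 21*133 = 2793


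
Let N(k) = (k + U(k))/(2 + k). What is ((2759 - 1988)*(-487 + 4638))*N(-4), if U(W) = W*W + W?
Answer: -12801684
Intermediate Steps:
U(W) = W + W² (U(W) = W² + W = W + W²)
N(k) = (k + k*(1 + k))/(2 + k)
((2759 - 1988)*(-487 + 4638))*N(-4) = ((2759 - 1988)*(-487 + 4638))*(-4) = (771*4151)*(-4) = 3200421*(-4) = -12801684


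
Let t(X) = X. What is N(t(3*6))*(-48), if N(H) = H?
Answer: -864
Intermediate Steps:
N(t(3*6))*(-48) = (3*6)*(-48) = 18*(-48) = -864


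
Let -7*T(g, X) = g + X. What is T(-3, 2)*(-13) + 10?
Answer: 57/7 ≈ 8.1429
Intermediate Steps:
T(g, X) = -X/7 - g/7 (T(g, X) = -(g + X)/7 = -(X + g)/7 = -X/7 - g/7)
T(-3, 2)*(-13) + 10 = (-1/7*2 - 1/7*(-3))*(-13) + 10 = (-2/7 + 3/7)*(-13) + 10 = (1/7)*(-13) + 10 = -13/7 + 10 = 57/7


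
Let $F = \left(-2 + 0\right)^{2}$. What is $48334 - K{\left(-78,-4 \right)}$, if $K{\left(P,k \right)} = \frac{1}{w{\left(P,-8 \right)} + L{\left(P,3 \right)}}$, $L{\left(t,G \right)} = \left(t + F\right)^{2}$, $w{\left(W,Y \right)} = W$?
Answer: $\frac{260906931}{5398} \approx 48334.0$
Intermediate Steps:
$F = 4$ ($F = \left(-2\right)^{2} = 4$)
$L{\left(t,G \right)} = \left(4 + t\right)^{2}$ ($L{\left(t,G \right)} = \left(t + 4\right)^{2} = \left(4 + t\right)^{2}$)
$K{\left(P,k \right)} = \frac{1}{P + \left(4 + P\right)^{2}}$
$48334 - K{\left(-78,-4 \right)} = 48334 - \frac{1}{-78 + \left(4 - 78\right)^{2}} = 48334 - \frac{1}{-78 + \left(-74\right)^{2}} = 48334 - \frac{1}{-78 + 5476} = 48334 - \frac{1}{5398} = \frac{260906931}{5398}$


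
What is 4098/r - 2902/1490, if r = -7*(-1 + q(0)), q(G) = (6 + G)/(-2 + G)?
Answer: 1506191/10430 ≈ 144.41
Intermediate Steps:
q(G) = (6 + G)/(-2 + G)
r = 28 (r = -7*(-1 + (6 + 0)/(-2 + 0)) = -7*(-1 + 6/(-2)) = -7*(-1 - ½*6) = -7*(-1 - 3) = -7*(-4) = 28)
4098/r - 2902/1490 = 4098/28 - 2902/1490 = 4098*(1/28) - 2902*1/1490 = 2049/14 - 1451/745 = 1506191/10430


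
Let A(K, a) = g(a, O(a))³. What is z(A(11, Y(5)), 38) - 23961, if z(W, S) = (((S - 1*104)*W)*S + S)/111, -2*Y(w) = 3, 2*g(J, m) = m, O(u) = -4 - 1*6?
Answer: -63409/3 ≈ -21136.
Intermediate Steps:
O(u) = -10 (O(u) = -4 - 6 = -10)
g(J, m) = m/2
Y(w) = -3/2 (Y(w) = -½*3 = -3/2)
A(K, a) = -125 (A(K, a) = ((½)*(-10))³ = (-5)³ = -125)
z(W, S) = S/111 + S*W*(-104 + S)/111 (z(W, S) = (((S - 104)*W)*S + S)*(1/111) = (((-104 + S)*W)*S + S)*(1/111) = ((W*(-104 + S))*S + S)*(1/111) = (S*W*(-104 + S) + S)*(1/111) = (S + S*W*(-104 + S))*(1/111) = S/111 + S*W*(-104 + S)/111)
z(A(11, Y(5)), 38) - 23961 = (1/111)*38*(1 - 104*(-125) + 38*(-125)) - 23961 = (1/111)*38*(1 + 13000 - 4750) - 23961 = (1/111)*38*8251 - 23961 = 8474/3 - 23961 = -63409/3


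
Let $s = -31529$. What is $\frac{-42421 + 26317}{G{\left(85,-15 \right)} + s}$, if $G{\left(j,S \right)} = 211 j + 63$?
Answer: $\frac{16104}{13531} \approx 1.1902$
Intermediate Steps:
$G{\left(j,S \right)} = 63 + 211 j$
$\frac{-42421 + 26317}{G{\left(85,-15 \right)} + s} = \frac{-42421 + 26317}{\left(63 + 211 \cdot 85\right) - 31529} = - \frac{16104}{\left(63 + 17935\right) - 31529} = - \frac{16104}{17998 - 31529} = - \frac{16104}{-13531} = \left(-16104\right) \left(- \frac{1}{13531}\right) = \frac{16104}{13531}$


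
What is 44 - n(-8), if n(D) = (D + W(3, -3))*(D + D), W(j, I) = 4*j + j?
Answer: 156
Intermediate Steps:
W(j, I) = 5*j
n(D) = 2*D*(15 + D) (n(D) = (D + 5*3)*(D + D) = (D + 15)*(2*D) = (15 + D)*(2*D) = 2*D*(15 + D))
44 - n(-8) = 44 - 2*(-8)*(15 - 8) = 44 - 2*(-8)*7 = 44 - 1*(-112) = 44 + 112 = 156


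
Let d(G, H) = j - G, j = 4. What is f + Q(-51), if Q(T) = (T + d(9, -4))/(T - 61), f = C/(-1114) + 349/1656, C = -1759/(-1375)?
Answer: 899978423/1268289000 ≈ 0.70960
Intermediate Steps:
C = 1759/1375 (C = -1759*(-1/1375) = 1759/1375 ≈ 1.2793)
f = 265833923/1268289000 (f = (1759/1375)/(-1114) + 349/1656 = (1759/1375)*(-1/1114) + 349*(1/1656) = -1759/1531750 + 349/1656 = 265833923/1268289000 ≈ 0.20960)
d(G, H) = 4 - G
Q(T) = (-5 + T)/(-61 + T) (Q(T) = (T + (4 - 1*9))/(T - 61) = (T + (4 - 9))/(-61 + T) = (T - 5)/(-61 + T) = (-5 + T)/(-61 + T))
f + Q(-51) = 265833923/1268289000 + (-5 - 51)/(-61 - 51) = 265833923/1268289000 - 56/(-112) = 265833923/1268289000 - 1/112*(-56) = 265833923/1268289000 + ½ = 899978423/1268289000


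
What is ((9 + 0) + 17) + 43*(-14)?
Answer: -576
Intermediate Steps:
((9 + 0) + 17) + 43*(-14) = (9 + 17) - 602 = 26 - 602 = -576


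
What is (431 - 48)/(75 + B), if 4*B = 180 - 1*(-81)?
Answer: 1532/561 ≈ 2.7308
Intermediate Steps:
B = 261/4 (B = (180 - 1*(-81))/4 = (180 + 81)/4 = (¼)*261 = 261/4 ≈ 65.250)
(431 - 48)/(75 + B) = (431 - 48)/(75 + 261/4) = 383/(561/4) = 383*(4/561) = 1532/561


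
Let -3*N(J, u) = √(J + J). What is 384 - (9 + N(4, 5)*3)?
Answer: 375 + 2*√2 ≈ 377.83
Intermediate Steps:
N(J, u) = -√2*√J/3 (N(J, u) = -√(J + J)/3 = -√2*√J/3)
384 - (9 + N(4, 5)*3) = 384 - (9 - √2*√4/3*3) = 384 - (9 - ⅓*√2*2*3) = 384 - (9 - 2*√2/3*3) = 384 - (9 - 2*√2) = 384 + (-9 + 2*√2) = 375 + 2*√2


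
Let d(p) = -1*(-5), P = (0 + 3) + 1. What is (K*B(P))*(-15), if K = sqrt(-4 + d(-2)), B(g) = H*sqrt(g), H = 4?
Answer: -120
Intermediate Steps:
P = 4 (P = 3 + 1 = 4)
B(g) = 4*sqrt(g)
d(p) = 5
K = 1 (K = sqrt(-4 + 5) = sqrt(1) = 1)
(K*B(P))*(-15) = (1*(4*sqrt(4)))*(-15) = (1*(4*2))*(-15) = (1*8)*(-15) = 8*(-15) = -120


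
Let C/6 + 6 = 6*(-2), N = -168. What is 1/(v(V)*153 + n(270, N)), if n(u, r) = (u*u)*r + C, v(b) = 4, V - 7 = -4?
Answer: -1/12246696 ≈ -8.1655e-8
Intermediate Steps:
V = 3 (V = 7 - 4 = 3)
C = -108 (C = -36 + 6*(6*(-2)) = -36 + 6*(-12) = -36 - 72 = -108)
n(u, r) = -108 + r*u² (n(u, r) = (u*u)*r - 108 = u²*r - 108 = r*u² - 108 = -108 + r*u²)
1/(v(V)*153 + n(270, N)) = 1/(4*153 + (-108 - 168*270²)) = 1/(612 + (-108 - 168*72900)) = 1/(612 + (-108 - 12247200)) = 1/(612 - 12247308) = 1/(-12246696) = -1/12246696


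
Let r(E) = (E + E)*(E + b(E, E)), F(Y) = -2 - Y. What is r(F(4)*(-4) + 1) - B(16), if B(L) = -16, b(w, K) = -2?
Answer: 1166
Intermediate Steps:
r(E) = 2*E*(-2 + E) (r(E) = (E + E)*(E - 2) = (2*E)*(-2 + E) = 2*E*(-2 + E))
r(F(4)*(-4) + 1) - B(16) = 2*((-2 - 1*4)*(-4) + 1)*(-2 + ((-2 - 1*4)*(-4) + 1)) - 1*(-16) = 2*((-2 - 4)*(-4) + 1)*(-2 + ((-2 - 4)*(-4) + 1)) + 16 = 2*(-6*(-4) + 1)*(-2 + (-6*(-4) + 1)) + 16 = 2*(24 + 1)*(-2 + (24 + 1)) + 16 = 2*25*(-2 + 25) + 16 = 2*25*23 + 16 = 1150 + 16 = 1166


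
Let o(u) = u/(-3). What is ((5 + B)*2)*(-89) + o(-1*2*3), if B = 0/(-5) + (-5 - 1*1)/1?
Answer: 180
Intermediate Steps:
B = -6 (B = 0*(-⅕) + (-5 - 1)*1 = 0 - 6*1 = 0 - 6 = -6)
o(u) = -u/3 (o(u) = u*(-⅓) = -u/3)
((5 + B)*2)*(-89) + o(-1*2*3) = ((5 - 6)*2)*(-89) - (-1*2)*3/3 = -1*2*(-89) - (-2)*3/3 = -2*(-89) - ⅓*(-6) = 178 + 2 = 180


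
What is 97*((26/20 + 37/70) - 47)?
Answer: -153357/35 ≈ -4381.6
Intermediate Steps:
97*((26/20 + 37/70) - 47) = 97*((26*(1/20) + 37*(1/70)) - 47) = 97*((13/10 + 37/70) - 47) = 97*(64/35 - 47) = 97*(-1581/35) = -153357/35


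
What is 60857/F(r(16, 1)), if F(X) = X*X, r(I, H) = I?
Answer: 60857/256 ≈ 237.72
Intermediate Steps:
F(X) = X**2
60857/F(r(16, 1)) = 60857/(16**2) = 60857/256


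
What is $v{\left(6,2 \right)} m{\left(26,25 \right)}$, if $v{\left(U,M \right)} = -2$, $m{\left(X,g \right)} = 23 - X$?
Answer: $6$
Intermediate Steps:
$v{\left(6,2 \right)} m{\left(26,25 \right)} = - 2 \left(23 - 26\right) = \left(-2\right) \left(-3\right) = 6$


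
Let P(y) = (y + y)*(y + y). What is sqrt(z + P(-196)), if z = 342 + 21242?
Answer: 12*sqrt(1217) ≈ 418.63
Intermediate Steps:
z = 21584
P(y) = 4*y**2 (P(y) = (2*y)*(2*y) = 4*y**2)
sqrt(z + P(-196)) = sqrt(21584 + 4*(-196)**2) = sqrt(21584 + 4*38416) = sqrt(21584 + 153664) = sqrt(175248) = 12*sqrt(1217)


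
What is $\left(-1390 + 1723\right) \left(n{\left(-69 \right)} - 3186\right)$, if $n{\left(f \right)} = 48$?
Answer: $-1044954$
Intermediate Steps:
$\left(-1390 + 1723\right) \left(n{\left(-69 \right)} - 3186\right) = \left(-1390 + 1723\right) \left(48 - 3186\right) = 333 \left(-3138\right) = -1044954$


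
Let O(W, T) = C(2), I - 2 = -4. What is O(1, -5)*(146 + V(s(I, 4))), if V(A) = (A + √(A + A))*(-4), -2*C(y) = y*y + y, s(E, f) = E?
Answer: -462 + 24*I ≈ -462.0 + 24.0*I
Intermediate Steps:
I = -2 (I = 2 - 4 = -2)
C(y) = -y/2 - y²/2 (C(y) = -(y*y + y)/2 = -(y² + y)/2 = -(y + y²)/2 = -y/2 - y²/2)
O(W, T) = -3 (O(W, T) = -½*2*(1 + 2) = -½*2*3 = -3)
V(A) = -4*A - 4*√2*√A (V(A) = (A + √(2*A))*(-4) = (A + √2*√A)*(-4) = -4*A - 4*√2*√A)
O(1, -5)*(146 + V(s(I, 4))) = -3*(146 + (-4*(-2) - 4*√2*√(-2))) = -3*(146 + (8 - 4*√2*I*√2)) = -3*(146 + (8 - 8*I)) = -3*(154 - 8*I) = -462 + 24*I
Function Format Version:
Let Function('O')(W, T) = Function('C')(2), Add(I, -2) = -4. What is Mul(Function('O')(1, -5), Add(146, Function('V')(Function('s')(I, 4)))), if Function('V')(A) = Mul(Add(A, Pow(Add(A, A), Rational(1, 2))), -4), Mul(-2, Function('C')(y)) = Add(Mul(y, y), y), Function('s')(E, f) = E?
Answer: Add(-462, Mul(24, I)) ≈ Add(-462.00, Mul(24.000, I))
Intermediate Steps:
I = -2 (I = Add(2, -4) = -2)
Function('C')(y) = Add(Mul(Rational(-1, 2), y), Mul(Rational(-1, 2), Pow(y, 2))) (Function('C')(y) = Mul(Rational(-1, 2), Add(Mul(y, y), y)) = Mul(Rational(-1, 2), Add(Pow(y, 2), y)) = Mul(Rational(-1, 2), Add(y, Pow(y, 2))) = Add(Mul(Rational(-1, 2), y), Mul(Rational(-1, 2), Pow(y, 2))))
Function('O')(W, T) = -3 (Function('O')(W, T) = Mul(Rational(-1, 2), 2, Add(1, 2)) = Mul(Rational(-1, 2), 2, 3) = -3)
Function('V')(A) = Add(Mul(-4, A), Mul(-4, Pow(2, Rational(1, 2)), Pow(A, Rational(1, 2)))) (Function('V')(A) = Mul(Add(A, Pow(Mul(2, A), Rational(1, 2))), -4) = Mul(Add(A, Mul(Pow(2, Rational(1, 2)), Pow(A, Rational(1, 2)))), -4) = Add(Mul(-4, A), Mul(-4, Pow(2, Rational(1, 2)), Pow(A, Rational(1, 2)))))
Mul(Function('O')(1, -5), Add(146, Function('V')(Function('s')(I, 4)))) = Mul(-3, Add(146, Add(Mul(-4, -2), Mul(-4, Pow(2, Rational(1, 2)), Pow(-2, Rational(1, 2)))))) = Mul(-3, Add(146, Add(8, Mul(-4, Pow(2, Rational(1, 2)), Mul(I, Pow(2, Rational(1, 2))))))) = Mul(-3, Add(146, Add(8, Mul(-8, I)))) = Mul(-3, Add(154, Mul(-8, I))) = Add(-462, Mul(24, I))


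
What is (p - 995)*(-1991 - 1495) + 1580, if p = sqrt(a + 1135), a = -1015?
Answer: 3470150 - 6972*sqrt(30) ≈ 3.4320e+6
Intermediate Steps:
p = 2*sqrt(30) (p = sqrt(-1015 + 1135) = sqrt(120) = 2*sqrt(30) ≈ 10.954)
(p - 995)*(-1991 - 1495) + 1580 = (2*sqrt(30) - 995)*(-1991 - 1495) + 1580 = (-995 + 2*sqrt(30))*(-3486) + 1580 = (3468570 - 6972*sqrt(30)) + 1580 = 3470150 - 6972*sqrt(30)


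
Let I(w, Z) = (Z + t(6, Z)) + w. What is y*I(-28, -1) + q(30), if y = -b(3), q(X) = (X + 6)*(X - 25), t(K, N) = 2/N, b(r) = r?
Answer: 273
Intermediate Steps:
q(X) = (-25 + X)*(6 + X) (q(X) = (6 + X)*(-25 + X) = (-25 + X)*(6 + X))
y = -3 (y = -1*3 = -3)
I(w, Z) = Z + w + 2/Z (I(w, Z) = (Z + 2/Z) + w = Z + w + 2/Z)
y*I(-28, -1) + q(30) = -3*(-1 - 28 + 2/(-1)) + (-150 + 30**2 - 19*30) = -3*(-1 - 28 + 2*(-1)) + (-150 + 900 - 570) = -3*(-1 - 28 - 2) + 180 = -3*(-31) + 180 = 93 + 180 = 273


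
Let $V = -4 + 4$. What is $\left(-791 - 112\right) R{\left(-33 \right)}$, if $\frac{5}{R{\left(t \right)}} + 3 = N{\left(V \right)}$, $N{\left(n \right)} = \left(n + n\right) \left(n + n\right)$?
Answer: $1505$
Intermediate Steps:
$V = 0$
$N{\left(n \right)} = 4 n^{2}$ ($N{\left(n \right)} = 2 n 2 n = 4 n^{2}$)
$R{\left(t \right)} = - \frac{5}{3}$ ($R{\left(t \right)} = \frac{5}{-3 + 4 \cdot 0^{2}} = \frac{5}{-3 + 4 \cdot 0} = \frac{5}{-3 + 0} = \frac{5}{-3} = 5 \left(- \frac{1}{3}\right) = - \frac{5}{3}$)
$\left(-791 - 112\right) R{\left(-33 \right)} = \left(-791 - 112\right) \left(- \frac{5}{3}\right) = \left(-903\right) \left(- \frac{5}{3}\right) = 1505$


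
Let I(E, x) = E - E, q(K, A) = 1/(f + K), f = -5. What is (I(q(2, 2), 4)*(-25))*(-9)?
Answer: 0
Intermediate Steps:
q(K, A) = 1/(-5 + K)
I(E, x) = 0
(I(q(2, 2), 4)*(-25))*(-9) = (0*(-25))*(-9) = 0*(-9) = 0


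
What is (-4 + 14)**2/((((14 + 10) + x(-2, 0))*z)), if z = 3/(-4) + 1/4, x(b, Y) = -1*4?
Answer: -10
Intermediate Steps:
x(b, Y) = -4
z = -1/2 (z = 3*(-1/4) + 1*(1/4) = -3/4 + 1/4 = -1/2 ≈ -0.50000)
(-4 + 14)**2/((((14 + 10) + x(-2, 0))*z)) = (-4 + 14)**2/((((14 + 10) - 4)*(-1/2))) = 10**2/(((24 - 4)*(-1/2))) = 100/((20*(-1/2))) = 100/(-10) = 100*(-1/10) = -10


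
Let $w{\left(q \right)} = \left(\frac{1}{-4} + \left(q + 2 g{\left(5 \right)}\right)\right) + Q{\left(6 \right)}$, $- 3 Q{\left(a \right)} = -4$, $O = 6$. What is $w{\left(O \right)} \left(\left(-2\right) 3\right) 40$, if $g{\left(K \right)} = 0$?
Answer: $-1700$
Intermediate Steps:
$Q{\left(a \right)} = \frac{4}{3}$ ($Q{\left(a \right)} = \left(- \frac{1}{3}\right) \left(-4\right) = \frac{4}{3}$)
$w{\left(q \right)} = \frac{13}{12} + q$ ($w{\left(q \right)} = \left(\frac{1}{-4} + \left(q + 2 \cdot 0\right)\right) + \frac{4}{3} = \left(- \frac{1}{4} + \left(q + 0\right)\right) + \frac{4}{3} = \left(- \frac{1}{4} + q\right) + \frac{4}{3} = \frac{13}{12} + q$)
$w{\left(O \right)} \left(\left(-2\right) 3\right) 40 = \left(\frac{13}{12} + 6\right) \left(\left(-2\right) 3\right) 40 = \frac{85}{12} \left(-6\right) 40 = \left(- \frac{85}{2}\right) 40 = -1700$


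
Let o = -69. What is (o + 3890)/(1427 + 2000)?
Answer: 3821/3427 ≈ 1.1150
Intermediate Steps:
(o + 3890)/(1427 + 2000) = (-69 + 3890)/(1427 + 2000) = 3821/3427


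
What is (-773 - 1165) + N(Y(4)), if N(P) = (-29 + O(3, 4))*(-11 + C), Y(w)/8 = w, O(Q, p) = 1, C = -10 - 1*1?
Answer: -1322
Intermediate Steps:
C = -11 (C = -10 - 1 = -11)
Y(w) = 8*w
N(P) = 616 (N(P) = (-29 + 1)*(-11 - 11) = -28*(-22) = 616)
(-773 - 1165) + N(Y(4)) = (-773 - 1165) + 616 = -1938 + 616 = -1322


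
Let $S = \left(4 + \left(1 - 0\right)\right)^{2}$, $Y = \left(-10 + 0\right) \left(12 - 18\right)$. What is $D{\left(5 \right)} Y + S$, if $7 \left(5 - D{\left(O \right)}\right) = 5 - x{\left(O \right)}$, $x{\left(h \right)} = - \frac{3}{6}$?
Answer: $\frac{1945}{7} \approx 277.86$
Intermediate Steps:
$Y = 60$ ($Y = \left(-10\right) \left(-6\right) = 60$)
$x{\left(h \right)} = - \frac{1}{2}$ ($x{\left(h \right)} = \left(-3\right) \frac{1}{6} = - \frac{1}{2}$)
$D{\left(O \right)} = \frac{59}{14}$ ($D{\left(O \right)} = 5 - \frac{5 - - \frac{1}{2}}{7} = 5 - \frac{5 + \frac{1}{2}}{7} = 5 - \frac{11}{14} = \frac{59}{14}$)
$S = 25$ ($S = \left(4 + \left(1 + 0\right)\right)^{2} = \left(4 + 1\right)^{2} = 5^{2} = 25$)
$D{\left(5 \right)} Y + S = \frac{59}{14} \cdot 60 + 25 = \frac{1770}{7} + 25 = \frac{1945}{7}$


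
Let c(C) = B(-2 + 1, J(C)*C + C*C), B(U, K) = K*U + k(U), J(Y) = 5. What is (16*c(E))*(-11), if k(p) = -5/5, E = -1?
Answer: -528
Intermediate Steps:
k(p) = -1 (k(p) = -5*⅕ = -1)
B(U, K) = -1 + K*U (B(U, K) = K*U - 1 = -1 + K*U)
c(C) = -1 - C² - 5*C (c(C) = -1 + (5*C + C*C)*(-2 + 1) = -1 + (5*C + C²)*(-1) = -1 + (C² + 5*C)*(-1) = -1 + (-C² - 5*C) = -1 - C² - 5*C)
(16*c(E))*(-11) = (16*(-1 - 1*(-1)*(5 - 1)))*(-11) = (16*(-1 - 1*(-1)*4))*(-11) = (16*(-1 + 4))*(-11) = (16*3)*(-11) = 48*(-11) = -528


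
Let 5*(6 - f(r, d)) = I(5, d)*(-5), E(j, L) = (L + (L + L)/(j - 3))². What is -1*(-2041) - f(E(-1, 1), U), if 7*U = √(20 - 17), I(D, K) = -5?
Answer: 2040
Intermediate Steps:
E(j, L) = (L + 2*L/(-3 + j))² (E(j, L) = (L + (2*L)/(-3 + j))² = (L + 2*L/(-3 + j))²)
U = √3/7 (U = √(20 - 17)/7 = √3/7 ≈ 0.24744)
f(r, d) = 1 (f(r, d) = 6 - (-1)*(-5) = 6 - ⅕*25 = 6 - 5 = 1)
-1*(-2041) - f(E(-1, 1), U) = -1*(-2041) - 1*1 = 2041 - 1 = 2040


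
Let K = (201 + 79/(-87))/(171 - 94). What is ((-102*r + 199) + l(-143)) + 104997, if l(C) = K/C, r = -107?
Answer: 111228369862/957957 ≈ 1.1611e+5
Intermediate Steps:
K = 17408/6699 (K = (201 + 79*(-1/87))/77 = (201 - 79/87)*(1/77) = (17408/87)*(1/77) = 17408/6699 ≈ 2.5986)
l(C) = 17408/(6699*C)
((-102*r + 199) + l(-143)) + 104997 = ((-102*(-107) + 199) + (17408/6699)/(-143)) + 104997 = ((10914 + 199) + (17408/6699)*(-1/143)) + 104997 = (11113 - 17408/957957) + 104997 = 10645758733/957957 + 104997 = 111228369862/957957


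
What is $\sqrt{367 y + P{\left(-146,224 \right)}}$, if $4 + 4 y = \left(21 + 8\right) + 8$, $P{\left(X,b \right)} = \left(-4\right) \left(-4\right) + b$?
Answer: $\frac{\sqrt{13071}}{2} \approx 57.164$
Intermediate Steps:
$P{\left(X,b \right)} = 16 + b$
$y = \frac{33}{4}$ ($y = -1 + \frac{\left(21 + 8\right) + 8}{4} = -1 + \frac{29 + 8}{4} = -1 + \frac{1}{4} \cdot 37 = -1 + \frac{37}{4} = \frac{33}{4} \approx 8.25$)
$\sqrt{367 y + P{\left(-146,224 \right)}} = \sqrt{367 \cdot \frac{33}{4} + \left(16 + 224\right)} = \sqrt{\frac{12111}{4} + 240} = \sqrt{\frac{13071}{4}} = \frac{\sqrt{13071}}{2}$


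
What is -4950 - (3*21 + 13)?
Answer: -5026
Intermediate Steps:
-4950 - (3*21 + 13) = -4950 - (63 + 13) = -4950 - 1*76 = -4950 - 76 = -5026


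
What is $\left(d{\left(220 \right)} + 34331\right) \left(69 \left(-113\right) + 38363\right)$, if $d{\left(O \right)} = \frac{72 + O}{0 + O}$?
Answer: $\frac{57717105348}{55} \approx 1.0494 \cdot 10^{9}$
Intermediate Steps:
$d{\left(O \right)} = \frac{72 + O}{O}$
$\left(d{\left(220 \right)} + 34331\right) \left(69 \left(-113\right) + 38363\right) = \left(\frac{72 + 220}{220} + 34331\right) \left(69 \left(-113\right) + 38363\right) = \left(\frac{1}{220} \cdot 292 + 34331\right) \left(-7797 + 38363\right) = \left(\frac{73}{55} + 34331\right) 30566 = \frac{1888278}{55} \cdot 30566 = \frac{57717105348}{55}$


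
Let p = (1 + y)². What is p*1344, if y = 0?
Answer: 1344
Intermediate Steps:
p = 1 (p = (1 + 0)² = 1² = 1)
p*1344 = 1*1344 = 1344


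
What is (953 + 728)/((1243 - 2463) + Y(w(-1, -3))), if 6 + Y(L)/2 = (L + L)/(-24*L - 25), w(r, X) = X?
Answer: -79007/57916 ≈ -1.3642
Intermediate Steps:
Y(L) = -12 + 4*L/(-25 - 24*L) (Y(L) = -12 + 2*((L + L)/(-24*L - 25)) = -12 + 2*((2*L)/(-25 - 24*L)) = -12 + 2*(2*L/(-25 - 24*L)) = -12 + 4*L/(-25 - 24*L))
(953 + 728)/((1243 - 2463) + Y(w(-1, -3))) = (953 + 728)/((1243 - 2463) + 4*(-75 - 73*(-3))/(25 + 24*(-3))) = 1681/(-1220 + 4*(-75 + 219)/(25 - 72)) = 1681/(-1220 + 4*144/(-47)) = 1681/(-1220 + 4*(-1/47)*144) = 1681/(-1220 - 576/47) = 1681/(-57916/47) = 1681*(-47/57916) = -79007/57916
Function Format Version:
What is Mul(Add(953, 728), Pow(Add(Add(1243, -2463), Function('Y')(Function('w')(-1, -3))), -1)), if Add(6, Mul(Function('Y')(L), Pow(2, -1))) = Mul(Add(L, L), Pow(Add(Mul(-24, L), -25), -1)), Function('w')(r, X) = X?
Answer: Rational(-79007, 57916) ≈ -1.3642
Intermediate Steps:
Function('Y')(L) = Add(-12, Mul(4, L, Pow(Add(-25, Mul(-24, L)), -1))) (Function('Y')(L) = Add(-12, Mul(2, Mul(Add(L, L), Pow(Add(Mul(-24, L), -25), -1)))) = Add(-12, Mul(2, Mul(Mul(2, L), Pow(Add(-25, Mul(-24, L)), -1)))) = Add(-12, Mul(2, Mul(2, L, Pow(Add(-25, Mul(-24, L)), -1)))) = Add(-12, Mul(4, L, Pow(Add(-25, Mul(-24, L)), -1))))
Mul(Add(953, 728), Pow(Add(Add(1243, -2463), Function('Y')(Function('w')(-1, -3))), -1)) = Mul(Add(953, 728), Pow(Add(Add(1243, -2463), Mul(4, Pow(Add(25, Mul(24, -3)), -1), Add(-75, Mul(-73, -3)))), -1)) = Mul(1681, Pow(Add(-1220, Mul(4, Pow(Add(25, -72), -1), Add(-75, 219))), -1)) = Mul(1681, Pow(Add(-1220, Mul(4, Pow(-47, -1), 144)), -1)) = Mul(1681, Pow(Add(-1220, Mul(4, Rational(-1, 47), 144)), -1)) = Mul(1681, Pow(Add(-1220, Rational(-576, 47)), -1)) = Mul(1681, Pow(Rational(-57916, 47), -1)) = Mul(1681, Rational(-47, 57916)) = Rational(-79007, 57916)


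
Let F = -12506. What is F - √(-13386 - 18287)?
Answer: -12506 - I*√31673 ≈ -12506.0 - 177.97*I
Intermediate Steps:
F - √(-13386 - 18287) = -12506 - √(-13386 - 18287) = -12506 - √(-31673) = -12506 - I*√31673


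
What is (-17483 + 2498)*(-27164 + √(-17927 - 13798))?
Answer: 407052540 - 224775*I*√141 ≈ 4.0705e+8 - 2.6691e+6*I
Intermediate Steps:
(-17483 + 2498)*(-27164 + √(-17927 - 13798)) = -14985*(-27164 + √(-31725)) = -14985*(-27164 + 15*I*√141) = 407052540 - 224775*I*√141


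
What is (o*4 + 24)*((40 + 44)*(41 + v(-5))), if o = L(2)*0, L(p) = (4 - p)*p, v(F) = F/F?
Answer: 84672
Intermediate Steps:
v(F) = 1
L(p) = p*(4 - p)
o = 0 (o = (2*(4 - 1*2))*0 = (2*(4 - 2))*0 = (2*2)*0 = 4*0 = 0)
(o*4 + 24)*((40 + 44)*(41 + v(-5))) = (0*4 + 24)*((40 + 44)*(41 + 1)) = (0 + 24)*(84*42) = 24*3528 = 84672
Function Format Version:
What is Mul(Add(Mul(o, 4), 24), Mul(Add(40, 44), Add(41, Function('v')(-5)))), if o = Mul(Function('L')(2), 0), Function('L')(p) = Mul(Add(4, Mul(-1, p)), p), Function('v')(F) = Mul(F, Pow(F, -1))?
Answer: 84672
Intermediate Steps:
Function('v')(F) = 1
Function('L')(p) = Mul(p, Add(4, Mul(-1, p)))
o = 0 (o = Mul(Mul(2, Add(4, Mul(-1, 2))), 0) = Mul(Mul(2, Add(4, -2)), 0) = Mul(Mul(2, 2), 0) = Mul(4, 0) = 0)
Mul(Add(Mul(o, 4), 24), Mul(Add(40, 44), Add(41, Function('v')(-5)))) = Mul(Add(Mul(0, 4), 24), Mul(Add(40, 44), Add(41, 1))) = Mul(Add(0, 24), Mul(84, 42)) = Mul(24, 3528) = 84672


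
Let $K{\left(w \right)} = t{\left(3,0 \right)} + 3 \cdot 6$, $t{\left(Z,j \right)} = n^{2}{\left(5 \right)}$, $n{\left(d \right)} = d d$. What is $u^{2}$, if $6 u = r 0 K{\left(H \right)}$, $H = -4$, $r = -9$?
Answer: $0$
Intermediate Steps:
$n{\left(d \right)} = d^{2}$
$t{\left(Z,j \right)} = 625$ ($t{\left(Z,j \right)} = \left(5^{2}\right)^{2} = 25^{2} = 625$)
$K{\left(w \right)} = 643$ ($K{\left(w \right)} = 625 + 3 \cdot 6 = 625 + 18 = 643$)
$u = 0$ ($u = \frac{\left(-9\right) 0 \cdot 643}{6} = \frac{0 \cdot 643}{6} = \frac{1}{6} \cdot 0 = 0$)
$u^{2} = 0^{2} = 0$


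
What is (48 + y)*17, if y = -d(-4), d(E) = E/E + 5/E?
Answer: 3281/4 ≈ 820.25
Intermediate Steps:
d(E) = 1 + 5/E
y = ¼ (y = -(5 - 4)/(-4) = -(-1)/4 = -1*(-¼) = ¼ ≈ 0.25000)
(48 + y)*17 = (48 + ¼)*17 = (193/4)*17 = 3281/4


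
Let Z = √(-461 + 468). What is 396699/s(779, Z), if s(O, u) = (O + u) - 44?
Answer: 41653395/77174 - 396699*√7/540218 ≈ 537.79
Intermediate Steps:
Z = √7 ≈ 2.6458
s(O, u) = -44 + O + u
396699/s(779, Z) = 396699/(-44 + 779 + √7) = 396699/(735 + √7)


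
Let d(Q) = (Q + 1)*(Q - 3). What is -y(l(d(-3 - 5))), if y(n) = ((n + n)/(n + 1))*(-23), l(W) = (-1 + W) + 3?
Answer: 1817/40 ≈ 45.425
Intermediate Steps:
d(Q) = (1 + Q)*(-3 + Q)
l(W) = 2 + W
y(n) = -46*n/(1 + n) (y(n) = ((2*n)/(1 + n))*(-23) = (2*n/(1 + n))*(-23) = -46*n/(1 + n))
-y(l(d(-3 - 5))) = -(-46)*(2 + (-3 + (-3 - 5)² - 2*(-3 - 5)))/(1 + (2 + (-3 + (-3 - 5)² - 2*(-3 - 5)))) = -(-46)*(2 + (-3 + (-8)² - 2*(-8)))/(1 + (2 + (-3 + (-8)² - 2*(-8)))) = -(-46)*(2 + (-3 + 64 + 16))/(1 + (2 + (-3 + 64 + 16))) = -(-46)*(2 + 77)/(1 + (2 + 77)) = -(-46)*79/(1 + 79) = -(-46)*79/80 = -1*(-1817/40) = 1817/40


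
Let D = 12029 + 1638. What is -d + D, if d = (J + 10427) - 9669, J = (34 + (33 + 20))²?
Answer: 5340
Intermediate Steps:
J = 7569 (J = (34 + 53)² = 87² = 7569)
D = 13667
d = 8327 (d = (7569 + 10427) - 9669 = 17996 - 9669 = 8327)
-d + D = -1*8327 + 13667 = -8327 + 13667 = 5340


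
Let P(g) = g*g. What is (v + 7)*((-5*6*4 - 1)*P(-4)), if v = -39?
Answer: 61952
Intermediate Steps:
P(g) = g²
(v + 7)*((-5*6*4 - 1)*P(-4)) = (-39 + 7)*((-5*6*4 - 1)*(-4)²) = -32*(-30*4 - 1)*16 = -32*(-120 - 1)*16 = -(-3872)*16 = -32*(-1936) = 61952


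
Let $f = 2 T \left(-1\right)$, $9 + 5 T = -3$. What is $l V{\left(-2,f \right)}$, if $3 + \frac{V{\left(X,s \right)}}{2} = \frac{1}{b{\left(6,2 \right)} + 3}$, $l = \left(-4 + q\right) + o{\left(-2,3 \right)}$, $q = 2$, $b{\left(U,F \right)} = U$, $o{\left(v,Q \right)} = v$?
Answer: $\frac{208}{9} \approx 23.111$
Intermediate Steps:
$T = - \frac{12}{5}$ ($T = - \frac{9}{5} + \frac{1}{5} \left(-3\right) = - \frac{9}{5} - \frac{3}{5} = - \frac{12}{5} \approx -2.4$)
$f = \frac{24}{5}$ ($f = 2 \left(- \frac{12}{5}\right) \left(-1\right) = \left(- \frac{24}{5}\right) \left(-1\right) = \frac{24}{5} \approx 4.8$)
$l = -4$ ($l = \left(-4 + 2\right) - 2 = -2 - 2 = -4$)
$V{\left(X,s \right)} = - \frac{52}{9}$ ($V{\left(X,s \right)} = -6 + \frac{2}{6 + 3} = -6 + \frac{2}{9} = - \frac{52}{9}$)
$l V{\left(-2,f \right)} = \left(-4\right) \left(- \frac{52}{9}\right) = \frac{208}{9}$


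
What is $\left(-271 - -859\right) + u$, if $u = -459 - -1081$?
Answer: $1210$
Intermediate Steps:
$u = 622$ ($u = -459 + 1081 = 622$)
$\left(-271 - -859\right) + u = \left(-271 - -859\right) + 622 = \left(-271 + 859\right) + 622 = 588 + 622 = 1210$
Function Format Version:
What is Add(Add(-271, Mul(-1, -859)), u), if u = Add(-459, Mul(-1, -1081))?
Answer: 1210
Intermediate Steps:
u = 622 (u = Add(-459, 1081) = 622)
Add(Add(-271, Mul(-1, -859)), u) = Add(Add(-271, Mul(-1, -859)), 622) = Add(Add(-271, 859), 622) = Add(588, 622) = 1210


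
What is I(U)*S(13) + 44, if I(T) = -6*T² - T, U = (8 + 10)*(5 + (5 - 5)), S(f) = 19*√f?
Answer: 44 - 925110*√13 ≈ -3.3355e+6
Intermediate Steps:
U = 90 (U = 18*(5 + 0) = 18*5 = 90)
I(T) = -T - 6*T²
I(U)*S(13) + 44 = (-1*90*(1 + 6*90))*(19*√13) + 44 = (-1*90*(1 + 540))*(19*√13) + 44 = (-1*90*541)*(19*√13) + 44 = -925110*√13 + 44 = 44 - 925110*√13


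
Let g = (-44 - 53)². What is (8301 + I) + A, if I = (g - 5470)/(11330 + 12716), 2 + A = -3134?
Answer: 124201529/24046 ≈ 5165.2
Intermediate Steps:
g = 9409 (g = (-97)² = 9409)
A = -3136 (A = -2 - 3134 = -3136)
I = 3939/24046 (I = (9409 - 5470)/(11330 + 12716) = 3939/24046 ≈ 0.16381)
(8301 + I) + A = (8301 + 3939/24046) - 3136 = 199609785/24046 - 3136 = 124201529/24046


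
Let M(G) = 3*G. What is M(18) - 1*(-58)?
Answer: 112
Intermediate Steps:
M(18) - 1*(-58) = 3*18 - 1*(-58) = 54 + 58 = 112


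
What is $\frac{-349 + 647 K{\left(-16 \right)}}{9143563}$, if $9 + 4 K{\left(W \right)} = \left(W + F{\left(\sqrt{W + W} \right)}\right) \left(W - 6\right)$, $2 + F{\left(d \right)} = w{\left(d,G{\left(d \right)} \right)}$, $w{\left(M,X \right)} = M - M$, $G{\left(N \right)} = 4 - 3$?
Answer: $\frac{248993}{36574252} \approx 0.0068079$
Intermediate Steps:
$G{\left(N \right)} = 1$
$w{\left(M,X \right)} = 0$
$F{\left(d \right)} = -2$ ($F{\left(d \right)} = -2 + 0 = -2$)
$K{\left(W \right)} = - \frac{9}{4} + \frac{\left(-6 + W\right) \left(-2 + W\right)}{4}$ ($K{\left(W \right)} = - \frac{9}{4} + \frac{\left(W - 2\right) \left(W - 6\right)}{4} = - \frac{9}{4} + \frac{\left(-2 + W\right) \left(-6 + W\right)}{4} = - \frac{9}{4} + \frac{\left(-6 + W\right) \left(-2 + W\right)}{4}$)
$\frac{-349 + 647 K{\left(-16 \right)}}{9143563} = \frac{-349 + 647 \left(\frac{3}{4} - -32 + \frac{\left(-16\right)^{2}}{4}\right)}{9143563} = \left(-349 + 647 \left(\frac{3}{4} + 32 + \frac{1}{4} \cdot 256\right)\right) \frac{1}{9143563} = \left(-349 + 647 \left(\frac{3}{4} + 32 + 64\right)\right) \frac{1}{9143563} = \left(-349 + 647 \cdot \frac{387}{4}\right) \frac{1}{9143563} = \left(-349 + \frac{250389}{4}\right) \frac{1}{9143563} = \frac{248993}{4} \cdot \frac{1}{9143563} = \frac{248993}{36574252}$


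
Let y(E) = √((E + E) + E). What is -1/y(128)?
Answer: -√6/48 ≈ -0.051031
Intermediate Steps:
y(E) = √3*√E (y(E) = √(2*E + E) = √(3*E) = √3*√E)
-1/y(128) = -1/(√3*√128) = -1/(√3*(8*√2)) = -1/(8*√6) = -√6/48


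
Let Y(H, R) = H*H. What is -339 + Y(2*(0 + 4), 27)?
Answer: -275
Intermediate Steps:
Y(H, R) = H**2
-339 + Y(2*(0 + 4), 27) = -339 + (2*(0 + 4))**2 = -339 + (2*4)**2 = -339 + 8**2 = -339 + 64 = -275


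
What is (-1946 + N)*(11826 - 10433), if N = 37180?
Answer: 49080962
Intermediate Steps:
(-1946 + N)*(11826 - 10433) = (-1946 + 37180)*(11826 - 10433) = 35234*1393 = 49080962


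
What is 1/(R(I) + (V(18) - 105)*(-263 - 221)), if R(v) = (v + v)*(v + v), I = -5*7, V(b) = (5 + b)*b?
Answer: -1/144656 ≈ -6.9130e-6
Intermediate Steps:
V(b) = b*(5 + b)
I = -35
R(v) = 4*v² (R(v) = (2*v)*(2*v) = 4*v²)
1/(R(I) + (V(18) - 105)*(-263 - 221)) = 1/(4*(-35)² + (18*(5 + 18) - 105)*(-263 - 221)) = 1/(4*1225 + (18*23 - 105)*(-484)) = 1/(4900 + (414 - 105)*(-484)) = 1/(4900 + 309*(-484)) = 1/(4900 - 149556) = 1/(-144656) = -1/144656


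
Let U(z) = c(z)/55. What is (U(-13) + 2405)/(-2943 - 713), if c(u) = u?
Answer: -66131/100540 ≈ -0.65776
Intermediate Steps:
U(z) = z/55
(U(-13) + 2405)/(-2943 - 713) = ((1/55)*(-13) + 2405)/(-2943 - 713) = (-13/55 + 2405)/(-3656) = (132262/55)*(-1/3656) = -66131/100540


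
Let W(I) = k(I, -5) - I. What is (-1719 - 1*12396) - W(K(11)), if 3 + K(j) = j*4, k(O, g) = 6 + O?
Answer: -14121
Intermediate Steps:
K(j) = -3 + 4*j (K(j) = -3 + j*4 = -3 + 4*j)
W(I) = 6 (W(I) = (6 + I) - I = 6)
(-1719 - 1*12396) - W(K(11)) = (-1719 - 1*12396) - 1*6 = (-1719 - 12396) - 6 = -14115 - 6 = -14121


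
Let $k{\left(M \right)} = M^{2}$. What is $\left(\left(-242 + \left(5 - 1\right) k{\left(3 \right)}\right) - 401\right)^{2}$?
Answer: $368449$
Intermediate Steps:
$\left(\left(-242 + \left(5 - 1\right) k{\left(3 \right)}\right) - 401\right)^{2} = \left(\left(-242 + \left(5 - 1\right) 3^{2}\right) - 401\right)^{2} = \left(\left(-242 + 4 \cdot 9\right) - 401\right)^{2} = \left(\left(-242 + 36\right) - 401\right)^{2} = \left(-206 - 401\right)^{2} = \left(-607\right)^{2} = 368449$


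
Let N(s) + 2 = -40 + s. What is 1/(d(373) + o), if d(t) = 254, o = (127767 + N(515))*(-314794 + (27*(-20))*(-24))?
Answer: -1/38707191906 ≈ -2.5835e-11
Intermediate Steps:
N(s) = -42 + s (N(s) = -2 + (-40 + s) = -42 + s)
o = -38707192160 (o = (127767 + (-42 + 515))*(-314794 + (27*(-20))*(-24)) = (127767 + 473)*(-314794 - 540*(-24)) = 128240*(-314794 + 12960) = 128240*(-301834) = -38707192160)
1/(d(373) + o) = 1/(254 - 38707192160) = 1/(-38707191906) = -1/38707191906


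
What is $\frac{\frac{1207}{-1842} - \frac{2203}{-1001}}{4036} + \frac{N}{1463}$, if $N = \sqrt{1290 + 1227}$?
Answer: $\frac{2849719}{7441746312} + \frac{\sqrt{2517}}{1463} \approx 0.034675$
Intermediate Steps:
$N = \sqrt{2517} \approx 50.17$
$\frac{\frac{1207}{-1842} - \frac{2203}{-1001}}{4036} + \frac{N}{1463} = \frac{\frac{1207}{-1842} - \frac{2203}{-1001}}{4036} + \frac{\sqrt{2517}}{1463} = \left(1207 \left(- \frac{1}{1842}\right) - - \frac{2203}{1001}\right) \frac{1}{4036} + \sqrt{2517} \cdot \frac{1}{1463} = \left(- \frac{1207}{1842} + \frac{2203}{1001}\right) \frac{1}{4036} + \frac{\sqrt{2517}}{1463} = \frac{2849719}{1843842} \cdot \frac{1}{4036} + \frac{\sqrt{2517}}{1463} = \frac{2849719}{7441746312} + \frac{\sqrt{2517}}{1463}$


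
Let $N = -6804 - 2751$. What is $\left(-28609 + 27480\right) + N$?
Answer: $-10684$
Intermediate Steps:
$N = -9555$ ($N = -6804 - 2751 = -9555$)
$\left(-28609 + 27480\right) + N = \left(-28609 + 27480\right) - 9555 = -1129 - 9555 = -10684$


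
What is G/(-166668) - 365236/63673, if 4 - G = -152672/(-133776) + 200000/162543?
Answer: -13788016219875647147/2403713931515365662 ≈ -5.7361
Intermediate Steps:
G = 737634262/453007341 (G = 4 - (-152672/(-133776) + 200000/162543) = 4 - (-152672*(-1/133776) + 200000*(1/162543)) = 4 - (9542/8361 + 200000/162543) = 4 - 1*1074395102/453007341 = 4 - 1074395102/453007341 = 737634262/453007341 ≈ 1.6283)
G/(-166668) - 365236/63673 = (737634262/453007341)/(-166668) - 365236/63673 = (737634262/453007341)*(-1/166668) - 365236*1/63673 = -368817131/37750913754894 - 365236/63673 = -13788016219875647147/2403713931515365662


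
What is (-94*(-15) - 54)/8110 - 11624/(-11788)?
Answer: 13781896/11950085 ≈ 1.1533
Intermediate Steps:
(-94*(-15) - 54)/8110 - 11624/(-11788) = (1410 - 54)*(1/8110) - 11624*(-1/11788) = 1356*(1/8110) + 2906/2947 = 678/4055 + 2906/2947 = 13781896/11950085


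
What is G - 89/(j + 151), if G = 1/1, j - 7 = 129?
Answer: 198/287 ≈ 0.68990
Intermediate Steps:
j = 136 (j = 7 + 129 = 136)
G = 1
G - 89/(j + 151) = 1 - 89/(136 + 151) = 1 - 89/287 = 198/287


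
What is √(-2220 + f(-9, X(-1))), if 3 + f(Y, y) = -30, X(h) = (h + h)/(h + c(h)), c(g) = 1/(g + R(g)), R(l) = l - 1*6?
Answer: I*√2253 ≈ 47.466*I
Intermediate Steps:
R(l) = -6 + l (R(l) = l - 6 = -6 + l)
c(g) = 1/(-6 + 2*g) (c(g) = 1/(g + (-6 + g)) = 1/(-6 + 2*g))
X(h) = 2*h/(h + 1/(2*(-3 + h))) (X(h) = (h + h)/(h + 1/(2*(-3 + h))) = (2*h)/(h + 1/(2*(-3 + h))) = 2*h/(h + 1/(2*(-3 + h))))
f(Y, y) = -33 (f(Y, y) = -3 - 30 = -33)
√(-2220 + f(-9, X(-1))) = √(-2220 - 33) = √(-2253) = I*√2253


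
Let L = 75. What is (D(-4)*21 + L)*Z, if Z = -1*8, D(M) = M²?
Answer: -3288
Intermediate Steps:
Z = -8
(D(-4)*21 + L)*Z = ((-4)²*21 + 75)*(-8) = (16*21 + 75)*(-8) = (336 + 75)*(-8) = 411*(-8) = -3288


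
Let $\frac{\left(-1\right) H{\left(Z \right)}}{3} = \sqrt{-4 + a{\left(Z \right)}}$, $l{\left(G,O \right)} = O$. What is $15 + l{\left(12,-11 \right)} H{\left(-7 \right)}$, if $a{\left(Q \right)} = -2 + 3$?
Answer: $15 + 33 i \sqrt{3} \approx 15.0 + 57.158 i$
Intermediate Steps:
$a{\left(Q \right)} = 1$
$H{\left(Z \right)} = - 3 i \sqrt{3}$ ($H{\left(Z \right)} = - 3 \sqrt{-4 + 1} = - 3 \sqrt{-3} = - 3 i \sqrt{3}$)
$15 + l{\left(12,-11 \right)} H{\left(-7 \right)} = 15 - 11 \left(- 3 i \sqrt{3}\right) = 15 + 33 i \sqrt{3}$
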